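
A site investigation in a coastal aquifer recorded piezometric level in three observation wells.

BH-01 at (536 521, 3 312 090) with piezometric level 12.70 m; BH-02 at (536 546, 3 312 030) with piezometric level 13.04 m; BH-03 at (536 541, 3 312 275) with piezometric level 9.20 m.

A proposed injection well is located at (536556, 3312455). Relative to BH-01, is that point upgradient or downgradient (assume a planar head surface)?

downgradient

With h = a·x + b·y + c and BH-01 as origin, the differences give:
  25·a + (-60)·b = +0.34
  20·a + 185·b = -3.50
Eliminate b (×185 and ×(-60), subtract): 5825·a = -147.100 → a = ∂h/∂x = -0.02525
Back-substitute: b = ∂h/∂y = -0.01619.
Head at (536556, 3312455) = 12.70 + (-0.02525)·(35) + (-0.01619)·(365) = 5.91 m.
That is lower than the 12.70 m at BH-01, so the point is downgradient.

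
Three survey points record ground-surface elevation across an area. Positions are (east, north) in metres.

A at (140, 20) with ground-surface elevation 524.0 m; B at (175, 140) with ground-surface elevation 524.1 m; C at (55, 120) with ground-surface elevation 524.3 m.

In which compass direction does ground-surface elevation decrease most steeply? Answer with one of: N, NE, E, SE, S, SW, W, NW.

With z = a·x + b·y + c and A as origin, the differences give:
  35·a + 120·b = +0.1
  (-85)·a + 100·b = +0.3
Eliminate b (×100 and ×120, subtract): 13700·a = -26.00 → a = ∂z/∂x = -0.001898
Back-substitute: b = ∂z/∂y = +0.001387.
Steepest decrease is along −∇f = (+0.001898 E, -0.001387 N) → southeast.

SE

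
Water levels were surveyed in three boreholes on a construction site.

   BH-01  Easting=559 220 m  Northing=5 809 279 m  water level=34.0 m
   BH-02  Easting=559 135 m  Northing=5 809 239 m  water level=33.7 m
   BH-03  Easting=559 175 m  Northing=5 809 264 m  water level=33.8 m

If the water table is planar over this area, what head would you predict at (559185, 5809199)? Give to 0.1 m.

34.3 m

Differences from BH-01: to BH-02 (Δx, Δy, Δh) = (-85, -40, -0.3); to BH-03 = (-45, -15, -0.2).
Determinant of the coordinate differences = (-85)·(-15) − (-45)·(-40) = -525.
∂h/∂x = [(-0.3)·(-15) − (-0.2)·(-40)] / -525 = +0.006667
∂h/∂y = [(-85)·(-0.2) − (-45)·(-0.3)] / -525 = -0.006667
h(559185, 5809199) = 34.0 + (+0.006667)·(-35) + (-0.006667)·(-80) = 34.0 -0.233 +0.533 = 34.300 m.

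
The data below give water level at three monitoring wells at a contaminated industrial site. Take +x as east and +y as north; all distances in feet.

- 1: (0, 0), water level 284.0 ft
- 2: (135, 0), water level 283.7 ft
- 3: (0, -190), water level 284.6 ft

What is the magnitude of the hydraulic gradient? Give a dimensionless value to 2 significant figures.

0.0039

∂h/∂x = (283.7 − 284.0) / (135 − 0) = -0.002222
∂h/∂y = (284.6 − 284.0) / (-190 − 0) = -0.003158
|∇h| = √(-0.002222² + -0.003158²) = 0.003861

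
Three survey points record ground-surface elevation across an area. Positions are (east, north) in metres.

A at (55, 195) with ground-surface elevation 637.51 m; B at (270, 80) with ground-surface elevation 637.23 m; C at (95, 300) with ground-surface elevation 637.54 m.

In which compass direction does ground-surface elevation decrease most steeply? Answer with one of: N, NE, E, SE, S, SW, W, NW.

Differences from A: to B (Δx, Δy, Δh) = (215, -115, -0.28); to C = (40, 105, +0.03).
Determinant of the coordinate differences = 215·105 − 40·(-115) = 27175.
∂z/∂x = [(-0.28)·105 − (+0.03)·(-115)] / 27175 = -0.0009549
∂z/∂y = [215·(+0.03) − 40·(-0.28)] / 27175 = +0.0006495
Steepest decrease is along −∇f = (+0.0009549 E, -0.0006495 N) → southeast.

SE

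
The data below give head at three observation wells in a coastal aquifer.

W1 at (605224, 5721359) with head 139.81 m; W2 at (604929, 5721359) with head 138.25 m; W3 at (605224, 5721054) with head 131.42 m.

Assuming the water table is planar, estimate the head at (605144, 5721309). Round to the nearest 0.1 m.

138.0 m

∂h/∂x = (138.25 − 139.81) / (604929 − 605224) = +0.005288
∂h/∂y = (131.42 − 139.81) / (5721054 − 5721359) = +0.02751
h(605144, 5721309) = 139.81 + (+0.005288)·(-80) + (+0.02751)·(-50) = 139.81 -0.423 -1.375 = 138.012 m.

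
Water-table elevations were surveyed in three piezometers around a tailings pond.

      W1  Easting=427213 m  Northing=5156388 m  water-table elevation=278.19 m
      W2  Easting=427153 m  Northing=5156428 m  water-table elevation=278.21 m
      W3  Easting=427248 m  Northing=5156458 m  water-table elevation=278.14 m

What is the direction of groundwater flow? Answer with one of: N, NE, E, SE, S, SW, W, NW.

Differences from W1: to W2 (Δx, Δy, Δh) = (-60, 40, +0.02); to W3 = (35, 70, -0.05).
Determinant of the coordinate differences = (-60)·70 − 35·40 = -5600.
∂h/∂x = [(+0.02)·70 − (-0.05)·40] / -5600 = -0.0006071
∂h/∂y = [(-60)·(-0.05) − 35·(+0.02)] / -5600 = -0.0004107
Flow = −∇h = (+0.0006071 east, +0.0004107 north), which points northeast.

NE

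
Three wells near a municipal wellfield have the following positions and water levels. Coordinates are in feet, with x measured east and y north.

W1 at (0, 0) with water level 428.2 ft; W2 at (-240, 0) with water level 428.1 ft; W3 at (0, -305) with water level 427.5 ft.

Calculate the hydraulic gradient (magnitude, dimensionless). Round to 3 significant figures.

∂h/∂x = (428.1 − 428.2) / (-240 − 0) = +0.0004167
∂h/∂y = (427.5 − 428.2) / (-305 − 0) = +0.002295
|∇h| = √(0.0004167² + 0.002295²) = 0.002333

0.00233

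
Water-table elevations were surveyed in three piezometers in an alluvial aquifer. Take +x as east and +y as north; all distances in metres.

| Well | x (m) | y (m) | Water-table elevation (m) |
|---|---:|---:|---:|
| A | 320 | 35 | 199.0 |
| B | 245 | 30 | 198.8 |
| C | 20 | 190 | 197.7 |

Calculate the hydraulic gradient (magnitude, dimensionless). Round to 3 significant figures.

0.00404

Taking A as reference: B−A = (-75, -5, -0.2); C−A = (-300, 155, -1.3).
Solve a·Δx + b·Δy = Δh: det = (-75)·155 − (-300)·(-5) = -13125.
∂h/∂x = [(-0.2)·155 − (-1.3)·(-5)] / -13125 = +0.002857
∂h/∂y = [(-75)·(-1.3) − (-300)·(-0.2)] / -13125 = -0.002857
|∇h| = √(0.002857² + -0.002857²) = 0.00404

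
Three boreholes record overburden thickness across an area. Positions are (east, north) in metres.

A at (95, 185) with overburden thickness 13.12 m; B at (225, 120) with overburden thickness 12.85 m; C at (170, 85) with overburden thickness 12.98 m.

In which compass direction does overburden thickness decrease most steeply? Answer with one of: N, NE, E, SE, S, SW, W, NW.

E

With d = a·x + b·y + c and A as origin, the differences give:
  130·a + (-65)·b = -0.27
  75·a + (-100)·b = -0.14
Eliminate b (×(-100) and ×(-65), subtract): -8125·a = 17.900 → a = ∂d/∂x = -0.002203
Back-substitute: b = ∂d/∂y = -0.0002523.
Steepest decrease is along −∇f = (+0.002203 E, +0.0002523 N) → east.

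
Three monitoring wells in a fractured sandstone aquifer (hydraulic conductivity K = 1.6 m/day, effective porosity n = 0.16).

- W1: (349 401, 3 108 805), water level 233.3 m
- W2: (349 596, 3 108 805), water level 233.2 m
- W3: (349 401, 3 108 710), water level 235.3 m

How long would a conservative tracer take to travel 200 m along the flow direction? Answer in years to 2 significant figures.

2.6 years

∂h/∂x = (233.2 − 233.3) / (349596 − 349401) = -0.0005128
∂h/∂y = (235.3 − 233.3) / (3108710 − 3108805) = -0.02105
|∇h| = √(-0.0005128² + -0.02105²) = 0.02106
Seepage velocity v = K·i/n = 1.6 × 0.02106 / 0.16 = 0.2106 m/day.
t = 200 / 0.2106 = 949.7 days = 2.6 years.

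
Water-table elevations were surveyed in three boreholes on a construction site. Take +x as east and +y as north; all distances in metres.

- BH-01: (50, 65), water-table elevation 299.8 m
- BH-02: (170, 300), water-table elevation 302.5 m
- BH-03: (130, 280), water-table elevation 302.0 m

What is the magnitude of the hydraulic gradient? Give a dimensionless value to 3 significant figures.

0.0114

Taking BH-01 as reference: BH-02−BH-01 = (120, 235, +2.7); BH-03−BH-01 = (80, 215, +2.2).
Determinant of the coordinate differences = 120·215 − 80·235 = 7000.
∂h/∂x = [(+2.7)·215 − (+2.2)·235] / 7000 = +0.009071
∂h/∂y = [120·(+2.2) − 80·(+2.7)] / 7000 = +0.006857
|∇h| = √(0.009071² + 0.006857²) = 0.01137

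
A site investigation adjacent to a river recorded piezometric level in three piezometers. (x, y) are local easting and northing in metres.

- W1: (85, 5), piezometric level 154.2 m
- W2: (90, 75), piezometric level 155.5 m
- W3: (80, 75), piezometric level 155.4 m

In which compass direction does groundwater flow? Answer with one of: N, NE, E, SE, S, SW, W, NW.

Taking W1 as reference: W2−W1 = (5, 70, +1.3); W3−W1 = (-5, 70, +1.2).
Solve a·Δx + b·Δy = Δh: det = 5·70 − (-5)·70 = 700.
∂h/∂x = [(+1.3)·70 − (+1.2)·70] / 700 = +0.010000
∂h/∂y = [5·(+1.2) − (-5)·(+1.3)] / 700 = +0.01786
Flow = −∇h = (-0.010000 east, -0.01786 north), which points southwest.

SW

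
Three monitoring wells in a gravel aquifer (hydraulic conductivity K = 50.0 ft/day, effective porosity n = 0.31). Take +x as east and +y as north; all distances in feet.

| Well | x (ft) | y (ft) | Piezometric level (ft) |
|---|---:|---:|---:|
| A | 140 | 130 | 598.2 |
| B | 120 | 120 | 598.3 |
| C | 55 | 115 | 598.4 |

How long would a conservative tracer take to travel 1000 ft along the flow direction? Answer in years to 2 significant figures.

2.1 years

Differences from A: to B (Δx, Δy, Δh) = (-20, -10, +0.1); to C = (-85, -15, +0.2).
Solve a·Δx + b·Δy = Δh: det = (-20)·(-15) − (-85)·(-10) = -550.
∂h/∂x = [(+0.1)·(-15) − (+0.2)·(-10)] / -550 = -0.0009091
∂h/∂y = [(-20)·(+0.2) − (-85)·(+0.1)] / -550 = -0.008182
|∇h| = √(-0.0009091² + -0.008182²) = 0.008232
Seepage velocity v = K·i/n = 50.0 × 0.008232 / 0.31 = 1.328 ft/day.
t = 1000 / 1.328 = 753 days = 2.06 years.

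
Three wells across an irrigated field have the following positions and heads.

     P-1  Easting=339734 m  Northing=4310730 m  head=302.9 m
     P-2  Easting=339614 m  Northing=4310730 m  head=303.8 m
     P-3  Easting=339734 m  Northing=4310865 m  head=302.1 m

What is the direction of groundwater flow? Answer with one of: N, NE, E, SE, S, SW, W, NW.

∂h/∂x = (303.8 − 302.9) / (339614 − 339734) = -0.007500
∂h/∂y = (302.1 − 302.9) / (4310865 − 4310730) = -0.005926
Flow = −∇h = (+0.007500 east, +0.005926 north), which points northeast.

NE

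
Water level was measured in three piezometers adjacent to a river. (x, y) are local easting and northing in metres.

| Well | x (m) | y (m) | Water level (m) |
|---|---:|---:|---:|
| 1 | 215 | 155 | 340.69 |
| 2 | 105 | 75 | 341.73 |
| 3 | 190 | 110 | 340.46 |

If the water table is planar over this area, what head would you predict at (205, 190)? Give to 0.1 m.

Differences from 1: to 2 (Δx, Δy, Δh) = (-110, -80, +1.04); to 3 = (-25, -45, -0.23).
Determinant of the coordinate differences = (-110)·(-45) − (-25)·(-80) = 2950.
∂h/∂x = [(+1.04)·(-45) − (-0.23)·(-80)] / 2950 = -0.02210
∂h/∂y = [(-110)·(-0.23) − (-25)·(+1.04)] / 2950 = +0.01739
h(205, 190) = 340.69 + (-0.02210)·(-10) + (+0.01739)·(35) = 340.69 +0.221 +0.609 = 341.520 m.

341.5 m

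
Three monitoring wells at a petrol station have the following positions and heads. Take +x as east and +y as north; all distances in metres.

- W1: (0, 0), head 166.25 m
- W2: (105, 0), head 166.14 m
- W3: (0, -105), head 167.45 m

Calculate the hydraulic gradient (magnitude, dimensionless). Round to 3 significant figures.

0.0115

∂h/∂x = (166.14 − 166.25) / (105 − 0) = -0.001048
∂h/∂y = (167.45 − 166.25) / (-105 − 0) = -0.01143
|∇h| = √(-0.001048² + -0.01143²) = 0.01148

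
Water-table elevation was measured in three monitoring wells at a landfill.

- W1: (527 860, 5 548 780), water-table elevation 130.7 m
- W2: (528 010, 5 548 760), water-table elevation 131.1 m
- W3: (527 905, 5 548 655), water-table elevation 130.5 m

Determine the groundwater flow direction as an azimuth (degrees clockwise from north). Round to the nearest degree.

With h = a·x + b·y + c and W1 as origin, the differences give:
  150·a + (-20)·b = +0.4
  45·a + (-125)·b = -0.2
Eliminate b (×(-125) and ×(-20), subtract): -17850·a = -54.00 → a = ∂h/∂x = +0.003025
Back-substitute: b = ∂h/∂y = +0.002689.
Flow direction (−∇h) has components (-0.003025 E, -0.002689 N).
Azimuth = atan2(E, N) = atan2(-0.003025, -0.002689) = 228.4° ≈ 228°.

228°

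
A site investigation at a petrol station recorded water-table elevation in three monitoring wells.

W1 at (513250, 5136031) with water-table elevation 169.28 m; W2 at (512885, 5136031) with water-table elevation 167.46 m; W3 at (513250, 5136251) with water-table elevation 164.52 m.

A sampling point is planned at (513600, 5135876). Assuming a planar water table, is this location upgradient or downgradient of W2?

∂h/∂x = (167.46 − 169.28) / (512885 − 513250) = +0.004986
∂h/∂y = (164.52 − 169.28) / (5136251 − 5136031) = -0.02164
Head at (513600, 5135876) = 169.28 + (+0.004986)·(350) + (-0.02164)·(-155) = 174.38 m.
That is higher than the 167.46 m at W2, so the point is upgradient.

upgradient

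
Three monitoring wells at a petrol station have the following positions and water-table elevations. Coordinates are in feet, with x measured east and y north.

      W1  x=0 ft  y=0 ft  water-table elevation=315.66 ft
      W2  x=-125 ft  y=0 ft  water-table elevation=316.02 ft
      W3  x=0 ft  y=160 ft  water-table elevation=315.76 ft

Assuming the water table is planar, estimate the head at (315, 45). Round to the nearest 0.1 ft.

314.8 ft

∂h/∂x = (316.02 − 315.66) / (-125 − 0) = -0.002880
∂h/∂y = (315.76 − 315.66) / (160 − 0) = +0.0006250
h(315, 45) = 315.66 + (-0.002880)·(315) + (+0.0006250)·(45) = 315.66 -0.907 +0.028 = 314.781 ft.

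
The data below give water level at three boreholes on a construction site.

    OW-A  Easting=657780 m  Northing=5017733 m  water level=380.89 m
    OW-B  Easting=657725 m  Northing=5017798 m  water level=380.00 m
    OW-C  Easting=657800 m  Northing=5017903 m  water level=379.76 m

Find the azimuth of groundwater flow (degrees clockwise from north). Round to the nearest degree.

316°

Differences from OW-A: to OW-B (Δx, Δy, Δh) = (-55, 65, -0.89); to OW-C = (20, 170, -1.13).
Solve a·Δx + b·Δy = Δh: det = (-55)·170 − 20·65 = -10650.
∂h/∂x = [(-0.89)·170 − (-1.13)·65] / -10650 = +0.007310
∂h/∂y = [(-55)·(-1.13) − 20·(-0.89)] / -10650 = -0.007507
Flow direction (−∇h) has components (-0.007310 E, +0.007507 N).
Azimuth = atan2(E, N) = atan2(-0.007310, +0.007507) = 315.8° ≈ 316°.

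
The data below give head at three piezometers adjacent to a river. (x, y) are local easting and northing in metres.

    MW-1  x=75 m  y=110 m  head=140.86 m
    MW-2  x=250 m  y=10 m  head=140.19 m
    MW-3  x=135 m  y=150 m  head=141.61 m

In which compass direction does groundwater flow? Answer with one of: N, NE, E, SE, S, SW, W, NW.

S

Three-point gradient (reference MW-1): Δ to MW-2 = (175, -100, -0.67), Δ to MW-3 = (60, 40, +0.75).
∂h/∂x = +0.003708, ∂h/∂y = +0.01319 (det = 13000).
Flow = −∇h = (-0.003708 east, -0.01319 north), which points south.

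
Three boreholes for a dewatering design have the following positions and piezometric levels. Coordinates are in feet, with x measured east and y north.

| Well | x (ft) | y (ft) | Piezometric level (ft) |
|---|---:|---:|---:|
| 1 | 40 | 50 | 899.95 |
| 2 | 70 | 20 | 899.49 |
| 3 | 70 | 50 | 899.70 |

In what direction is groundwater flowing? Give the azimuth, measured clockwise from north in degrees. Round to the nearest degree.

130°

Differences from 1: to 2 (Δx, Δy, Δh) = (30, -30, -0.46); to 3 = (30, 0, -0.25).
Solve a·Δx + b·Δy = Δh: det = 30·0 − 30·(-30) = 900.
∂h/∂x = [(-0.46)·0 − (-0.25)·(-30)] / 900 = -0.008333
∂h/∂y = [30·(-0.25) − 30·(-0.46)] / 900 = +0.007000
Flow direction (−∇h) has components (+0.008333 E, -0.007000 N).
Azimuth = atan2(E, N) = atan2(+0.008333, -0.007000) = 130.0° ≈ 130°.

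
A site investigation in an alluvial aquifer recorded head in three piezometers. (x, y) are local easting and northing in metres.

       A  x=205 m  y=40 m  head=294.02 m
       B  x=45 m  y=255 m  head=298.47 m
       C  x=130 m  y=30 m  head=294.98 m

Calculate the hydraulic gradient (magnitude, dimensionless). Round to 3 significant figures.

0.0174

Taking A as reference: B−A = (-160, 215, +4.45); C−A = (-75, -10, +0.96).
Determinant of the coordinate differences = (-160)·(-10) − (-75)·215 = 17725.
∂h/∂x = [(+4.45)·(-10) − (+0.96)·215] / 17725 = -0.01416
∂h/∂y = [(-160)·(+0.96) − (-75)·(+4.45)] / 17725 = +0.01016
|∇h| = √(-0.01416² + 0.01016²) = 0.01743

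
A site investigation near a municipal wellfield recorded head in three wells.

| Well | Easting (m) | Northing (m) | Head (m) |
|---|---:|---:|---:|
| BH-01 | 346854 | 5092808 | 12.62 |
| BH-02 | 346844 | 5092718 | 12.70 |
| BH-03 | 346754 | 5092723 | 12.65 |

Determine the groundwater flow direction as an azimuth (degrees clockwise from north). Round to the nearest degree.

Differences from BH-01: to BH-02 (Δx, Δy, Δh) = (-10, -90, +0.08); to BH-03 = (-100, -85, +0.03).
Determinant of the coordinate differences = (-10)·(-85) − (-100)·(-90) = -8150.
∂h/∂x = [(+0.08)·(-85) − (+0.03)·(-90)] / -8150 = +0.0005031
∂h/∂y = [(-10)·(+0.03) − (-100)·(+0.08)] / -8150 = -0.0009448
Flow direction (−∇h) has components (-0.0005031 E, +0.0009448 N).
Azimuth = atan2(E, N) = atan2(-0.0005031, +0.0009448) = 332.0° ≈ 332°.

332°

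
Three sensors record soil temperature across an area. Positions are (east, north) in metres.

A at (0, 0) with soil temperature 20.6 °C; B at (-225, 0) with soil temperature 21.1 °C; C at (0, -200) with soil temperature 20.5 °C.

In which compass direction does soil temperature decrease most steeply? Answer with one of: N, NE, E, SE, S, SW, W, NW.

E

∂T/∂x = (21.1 − 20.6) / (-225 − 0) = -0.002222
∂T/∂y = (20.5 − 20.6) / (-200 − 0) = +0.0005000
Steepest decrease is along −∇f = (+0.002222 E, -0.0005000 N) → east.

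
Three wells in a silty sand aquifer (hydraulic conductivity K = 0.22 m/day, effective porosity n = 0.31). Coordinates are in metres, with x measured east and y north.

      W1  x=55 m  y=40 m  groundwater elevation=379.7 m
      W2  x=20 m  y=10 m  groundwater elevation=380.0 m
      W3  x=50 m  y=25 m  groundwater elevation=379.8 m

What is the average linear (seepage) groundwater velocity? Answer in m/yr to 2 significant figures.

1.7 m/yr

With h = a·x + b·y + c and W1 as origin, the differences give:
  (-35)·a + (-30)·b = +0.3
  (-5)·a + (-15)·b = +0.1
Eliminate b (×(-15) and ×(-30), subtract): 375·a = -1.50 → a = ∂h/∂x = -0.004000
Back-substitute: b = ∂h/∂y = -0.005333.
|∇h| = √(-0.004000² + -0.005333²) = 0.006666
Seepage velocity v = K·i/n = 0.22 × 0.006666 / 0.31 = 0.004731 m/day = 1.728 m/yr.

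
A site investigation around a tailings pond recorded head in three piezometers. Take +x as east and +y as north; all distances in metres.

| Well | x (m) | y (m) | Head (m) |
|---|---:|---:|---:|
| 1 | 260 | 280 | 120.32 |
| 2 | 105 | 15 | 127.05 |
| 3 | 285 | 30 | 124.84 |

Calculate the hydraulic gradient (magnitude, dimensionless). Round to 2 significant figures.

Three-point gradient (reference 1): Δ to 2 = (-155, -265, +6.73), Δ to 3 = (25, -250, +4.52).
∂h/∂x = -0.01068, ∂h/∂y = -0.01915 (det = 45375).
|∇h| = √(-0.01068² + -0.01915²) = 0.02193

0.022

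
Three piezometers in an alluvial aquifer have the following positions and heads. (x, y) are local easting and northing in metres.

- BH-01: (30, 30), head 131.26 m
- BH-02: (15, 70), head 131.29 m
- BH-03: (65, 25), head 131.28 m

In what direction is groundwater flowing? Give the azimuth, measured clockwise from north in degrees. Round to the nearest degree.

Three-point gradient (reference BH-01): Δ to BH-02 = (-15, 40, +0.03), Δ to BH-03 = (35, -5, +0.02).
∂h/∂x = +0.0007170, ∂h/∂y = +0.001019 (det = -1325).
Flow direction (−∇h) has components (-0.0007170 E, -0.001019 N).
Azimuth = atan2(E, N) = atan2(-0.0007170, -0.001019) = 215.1° ≈ 215°.

215°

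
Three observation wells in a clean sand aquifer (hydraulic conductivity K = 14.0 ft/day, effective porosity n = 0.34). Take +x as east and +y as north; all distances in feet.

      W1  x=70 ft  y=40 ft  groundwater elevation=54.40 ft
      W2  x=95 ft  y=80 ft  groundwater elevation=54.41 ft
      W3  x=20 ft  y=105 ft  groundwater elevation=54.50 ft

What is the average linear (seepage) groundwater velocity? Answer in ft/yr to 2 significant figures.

With h = a·x + b·y + c and W1 as origin, the differences give:
  25·a + 40·b = +0.01
  (-50)·a + 65·b = +0.10
Eliminate b (×65 and ×40, subtract): 3625·a = -3.350 → a = ∂h/∂x = -0.0009241
Back-substitute: b = ∂h/∂y = +0.0008276.
|∇h| = √(-0.0009241² + 0.0008276²) = 0.001241
Seepage velocity v = K·i/n = 14.0 × 0.001241 / 0.34 = 0.0511 ft/day = 18.66 ft/yr.

19 ft/yr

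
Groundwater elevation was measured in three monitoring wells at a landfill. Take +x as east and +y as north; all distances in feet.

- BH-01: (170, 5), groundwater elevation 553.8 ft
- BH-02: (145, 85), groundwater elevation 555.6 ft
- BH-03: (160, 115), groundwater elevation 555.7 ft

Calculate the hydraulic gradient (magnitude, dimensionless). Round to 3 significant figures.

Differences from BH-01: to BH-02 (Δx, Δy, Δh) = (-25, 80, +1.8); to BH-03 = (-10, 110, +1.9).
Solve a·Δx + b·Δy = Δh: det = (-25)·110 − (-10)·80 = -1950.
∂h/∂x = [(+1.8)·110 − (+1.9)·80] / -1950 = -0.02359
∂h/∂y = [(-25)·(+1.9) − (-10)·(+1.8)] / -1950 = +0.01513
|∇h| = √(-0.02359² + 0.01513²) = 0.02803

0.0280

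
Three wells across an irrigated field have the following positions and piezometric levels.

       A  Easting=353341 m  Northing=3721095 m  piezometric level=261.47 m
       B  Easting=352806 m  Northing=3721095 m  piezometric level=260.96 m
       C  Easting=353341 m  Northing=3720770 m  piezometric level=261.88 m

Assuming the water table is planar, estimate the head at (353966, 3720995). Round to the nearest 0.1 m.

∂h/∂x = (260.96 − 261.47) / (352806 − 353341) = +0.0009533
∂h/∂y = (261.88 − 261.47) / (3720770 − 3721095) = -0.001262
h(353966, 3720995) = 261.47 + (+0.0009533)·(625) + (-0.001262)·(-100) = 261.47 +0.596 +0.126 = 262.192 m.

262.2 m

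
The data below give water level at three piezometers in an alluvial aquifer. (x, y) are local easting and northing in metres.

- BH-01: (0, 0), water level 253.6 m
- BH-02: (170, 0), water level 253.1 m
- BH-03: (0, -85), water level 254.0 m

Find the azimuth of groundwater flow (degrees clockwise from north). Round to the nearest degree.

032°

∂h/∂x = (253.1 − 253.6) / (170 − 0) = -0.002941
∂h/∂y = (254.0 − 253.6) / (-85 − 0) = -0.004706
Flow direction (−∇h) has components (+0.002941 E, +0.004706 N).
Azimuth = atan2(E, N) = atan2(+0.002941, +0.004706) = 32.0° ≈ 032°.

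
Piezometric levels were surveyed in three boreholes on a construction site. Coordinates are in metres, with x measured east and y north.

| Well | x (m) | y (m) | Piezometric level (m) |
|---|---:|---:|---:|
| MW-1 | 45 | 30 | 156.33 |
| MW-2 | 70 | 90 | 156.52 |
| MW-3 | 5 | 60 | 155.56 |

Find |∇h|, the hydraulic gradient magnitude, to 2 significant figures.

Taking MW-1 as reference: MW-2−MW-1 = (25, 60, +0.19); MW-3−MW-1 = (-40, 30, -0.77).
Determinant of the coordinate differences = 25·30 − (-40)·60 = 3150.
∂h/∂x = [(+0.19)·30 − (-0.77)·60] / 3150 = +0.01648
∂h/∂y = [25·(-0.77) − (-40)·(+0.19)] / 3150 = -0.003698
|∇h| = √(0.01648² + -0.003698²) = 0.01689

0.017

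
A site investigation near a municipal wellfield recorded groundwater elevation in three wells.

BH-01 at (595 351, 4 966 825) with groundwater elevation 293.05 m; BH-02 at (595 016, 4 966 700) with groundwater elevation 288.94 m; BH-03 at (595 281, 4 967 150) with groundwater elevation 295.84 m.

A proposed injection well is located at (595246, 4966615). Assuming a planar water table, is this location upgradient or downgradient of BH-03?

Differences from BH-01: to BH-02 (Δx, Δy, Δh) = (-335, -125, -4.11); to BH-03 = (-70, 325, +2.79).
Determinant of the coordinate differences = (-335)·325 − (-70)·(-125) = -117625.
∂h/∂x = [(-4.11)·325 − (+2.79)·(-125)] / -117625 = +0.008391
∂h/∂y = [(-335)·(+2.79) − (-70)·(-4.11)] / -117625 = +0.01039
Head at (595246, 4966615) = 293.05 + (+0.008391)·(-105) + (+0.01039)·(-210) = 289.99 m.
That is lower than the 295.84 m at BH-03, so the point is downgradient.

downgradient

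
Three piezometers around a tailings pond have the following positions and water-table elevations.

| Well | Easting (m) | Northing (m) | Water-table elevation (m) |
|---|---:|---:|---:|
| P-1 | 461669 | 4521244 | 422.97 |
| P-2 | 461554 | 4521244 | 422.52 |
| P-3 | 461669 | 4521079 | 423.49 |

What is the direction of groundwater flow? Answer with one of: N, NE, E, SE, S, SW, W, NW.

∂h/∂x = (422.52 − 422.97) / (461554 − 461669) = +0.003913
∂h/∂y = (423.49 − 422.97) / (4521079 − 4521244) = -0.003152
Flow = −∇h = (-0.003913 east, +0.003152 north), which points northwest.

NW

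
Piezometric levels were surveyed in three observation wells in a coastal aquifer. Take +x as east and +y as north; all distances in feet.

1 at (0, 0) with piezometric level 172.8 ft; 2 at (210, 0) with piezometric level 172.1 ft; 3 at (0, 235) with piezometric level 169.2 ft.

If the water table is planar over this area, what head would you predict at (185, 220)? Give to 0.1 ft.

168.8 ft

∂h/∂x = (172.1 − 172.8) / (210 − 0) = -0.003333
∂h/∂y = (169.2 − 172.8) / (235 − 0) = -0.01532
h(185, 220) = 172.8 + (-0.003333)·(185) + (-0.01532)·(220) = 172.8 -0.617 -3.370 = 168.813 ft.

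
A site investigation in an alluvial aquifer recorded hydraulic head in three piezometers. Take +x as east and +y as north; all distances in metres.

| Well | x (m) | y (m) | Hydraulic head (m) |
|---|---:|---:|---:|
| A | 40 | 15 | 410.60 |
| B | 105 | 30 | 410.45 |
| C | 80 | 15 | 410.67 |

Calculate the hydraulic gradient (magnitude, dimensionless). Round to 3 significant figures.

Differences from A: to B (Δx, Δy, Δh) = (65, 15, -0.15); to C = (40, 0, +0.07).
Solve a·Δx + b·Δy = Δh: det = 65·0 − 40·15 = -600.
∂h/∂x = [(-0.15)·0 − (+0.07)·15] / -600 = +0.001750
∂h/∂y = [65·(+0.07) − 40·(-0.15)] / -600 = -0.01758
|∇h| = √(0.001750² + -0.01758²) = 0.01767

0.0177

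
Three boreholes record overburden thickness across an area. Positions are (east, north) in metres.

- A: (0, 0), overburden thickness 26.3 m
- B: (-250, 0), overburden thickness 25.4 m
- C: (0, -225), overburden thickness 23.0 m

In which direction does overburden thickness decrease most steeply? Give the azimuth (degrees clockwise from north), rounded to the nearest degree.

194°

∂d/∂x = (25.4 − 26.3) / (-250 − 0) = +0.003600
∂d/∂y = (23.0 − 26.3) / (-225 − 0) = +0.01467
Steepest decrease is along −∇f: components (-0.003600 E, -0.01467 N).
Azimuth = atan2(-0.003600, -0.01467) = 193.8° ≈ 194°.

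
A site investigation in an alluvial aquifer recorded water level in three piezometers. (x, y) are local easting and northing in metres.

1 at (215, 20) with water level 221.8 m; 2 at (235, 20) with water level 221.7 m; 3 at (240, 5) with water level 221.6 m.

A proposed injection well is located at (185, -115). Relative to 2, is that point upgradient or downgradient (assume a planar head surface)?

Taking 1 as reference: 2−1 = (20, 0, -0.1); 3−1 = (25, -15, -0.2).
Determinant of the coordinate differences = 20·(-15) − 25·0 = -300.
∂h/∂x = [(-0.1)·(-15) − (-0.2)·0] / -300 = -0.005000
∂h/∂y = [20·(-0.2) − 25·(-0.1)] / -300 = +0.005000
Head at (185, -115) = 221.8 + (-0.005000)·(-30) + (+0.005000)·(-135) = 221.28 m.
That is lower than the 221.7 m at 2, so the point is downgradient.

downgradient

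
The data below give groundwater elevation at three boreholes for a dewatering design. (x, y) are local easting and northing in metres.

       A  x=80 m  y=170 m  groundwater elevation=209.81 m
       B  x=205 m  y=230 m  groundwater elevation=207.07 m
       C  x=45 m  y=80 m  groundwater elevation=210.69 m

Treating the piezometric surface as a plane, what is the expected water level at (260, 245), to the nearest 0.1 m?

Taking A as reference: B−A = (125, 60, -2.74); C−A = (-35, -90, +0.88).
Solve a·Δx + b·Δy = Δh: det = 125·(-90) − (-35)·60 = -9150.
∂h/∂x = [(-2.74)·(-90) − (+0.88)·60] / -9150 = -0.02118
∂h/∂y = [125·(+0.88) − (-35)·(-2.74)] / -9150 = -0.001541
h(260, 245) = 209.81 + (-0.02118)·(180) + (-0.001541)·(75) = 209.81 -3.812 -0.116 = 205.882 m.

205.9 m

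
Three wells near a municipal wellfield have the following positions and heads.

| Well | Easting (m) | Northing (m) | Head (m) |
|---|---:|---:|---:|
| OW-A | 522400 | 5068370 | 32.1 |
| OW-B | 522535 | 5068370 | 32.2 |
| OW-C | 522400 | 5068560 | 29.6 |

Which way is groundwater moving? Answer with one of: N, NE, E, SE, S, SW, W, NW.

∂h/∂x = (32.2 − 32.1) / (522535 − 522400) = +0.0007407
∂h/∂y = (29.6 − 32.1) / (5068560 − 5068370) = -0.01316
Flow = −∇h = (-0.0007407 east, +0.01316 north), which points north.

N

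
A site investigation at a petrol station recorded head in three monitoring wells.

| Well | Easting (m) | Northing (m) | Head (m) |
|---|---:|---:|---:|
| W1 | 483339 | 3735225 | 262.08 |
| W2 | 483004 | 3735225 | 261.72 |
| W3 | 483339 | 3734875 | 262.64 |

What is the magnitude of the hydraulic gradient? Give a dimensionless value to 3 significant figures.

∂h/∂x = (261.72 − 262.08) / (483004 − 483339) = +0.001075
∂h/∂y = (262.64 − 262.08) / (3734875 − 3735225) = -0.001600
|∇h| = √(0.001075² + -0.001600²) = 0.001928

0.00193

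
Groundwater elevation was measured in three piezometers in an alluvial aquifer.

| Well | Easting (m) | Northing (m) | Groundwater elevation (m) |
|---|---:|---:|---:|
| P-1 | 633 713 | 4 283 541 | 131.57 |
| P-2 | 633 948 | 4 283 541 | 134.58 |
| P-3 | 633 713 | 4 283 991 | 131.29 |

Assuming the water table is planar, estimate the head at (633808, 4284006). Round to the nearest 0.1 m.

∂h/∂x = (134.58 − 131.57) / (633948 − 633713) = +0.01281
∂h/∂y = (131.29 − 131.57) / (4283991 − 4283541) = -0.0006222
h(633808, 4284006) = 131.57 + (+0.01281)·(95) + (-0.0006222)·(465) = 131.57 +1.217 -0.289 = 132.497 m.

132.5 m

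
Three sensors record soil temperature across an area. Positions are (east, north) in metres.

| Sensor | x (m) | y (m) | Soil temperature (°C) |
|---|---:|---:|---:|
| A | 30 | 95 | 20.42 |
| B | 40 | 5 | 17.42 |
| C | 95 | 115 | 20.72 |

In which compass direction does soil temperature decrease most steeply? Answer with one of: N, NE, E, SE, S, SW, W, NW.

S

With T = a·x + b·y + c and A as origin, the differences give:
  10·a + (-90)·b = -3.00
  65·a + 20·b = +0.30
Eliminate b (×20 and ×(-90), subtract): 6050·a = -33.000 → a = ∂T/∂x = -0.005455
Back-substitute: b = ∂T/∂y = +0.03273.
Steepest decrease is along −∇f = (+0.005455 E, -0.03273 N) → south.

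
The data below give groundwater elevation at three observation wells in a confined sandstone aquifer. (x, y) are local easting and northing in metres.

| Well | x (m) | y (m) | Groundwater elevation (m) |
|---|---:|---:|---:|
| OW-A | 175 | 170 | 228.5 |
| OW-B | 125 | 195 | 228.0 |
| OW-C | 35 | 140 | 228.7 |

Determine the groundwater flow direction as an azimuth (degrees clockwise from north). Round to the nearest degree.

Three-point gradient (reference OW-A): Δ to OW-B = (-50, 25, -0.5), Δ to OW-C = (-140, -30, +0.2).
∂h/∂x = +0.002000, ∂h/∂y = -0.01600 (det = 5000).
Flow direction (−∇h) has components (-0.002000 E, +0.01600 N).
Azimuth = atan2(E, N) = atan2(-0.002000, +0.01600) = 352.9° ≈ 353°.

353°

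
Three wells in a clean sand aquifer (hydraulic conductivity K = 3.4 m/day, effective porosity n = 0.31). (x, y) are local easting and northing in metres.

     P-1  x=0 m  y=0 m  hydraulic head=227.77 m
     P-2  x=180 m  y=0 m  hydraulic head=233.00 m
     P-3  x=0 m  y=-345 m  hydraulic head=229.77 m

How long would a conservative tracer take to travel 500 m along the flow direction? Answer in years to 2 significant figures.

∂h/∂x = (233.00 − 227.77) / (180 − 0) = +0.02906
∂h/∂y = (229.77 − 227.77) / (-345 − 0) = -0.005797
|∇h| = √(0.02906² + -0.005797²) = 0.02963
Seepage velocity v = K·i/n = 3.4 × 0.02963 / 0.31 = 0.325 m/day.
t = 500 / 0.325 = 1538 days = 4.21 years.

4.2 years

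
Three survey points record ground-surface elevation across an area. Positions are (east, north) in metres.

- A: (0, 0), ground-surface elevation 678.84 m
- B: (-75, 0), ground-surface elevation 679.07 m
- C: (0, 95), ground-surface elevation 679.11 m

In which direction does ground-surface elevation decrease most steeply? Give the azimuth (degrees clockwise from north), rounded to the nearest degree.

133°

∂z/∂x = (679.07 − 678.84) / (-75 − 0) = -0.003067
∂z/∂y = (679.11 − 678.84) / (95 − 0) = +0.002842
Steepest decrease is along −∇f: components (+0.003067 E, -0.002842 N).
Azimuth = atan2(+0.003067, -0.002842) = 132.8° ≈ 133°.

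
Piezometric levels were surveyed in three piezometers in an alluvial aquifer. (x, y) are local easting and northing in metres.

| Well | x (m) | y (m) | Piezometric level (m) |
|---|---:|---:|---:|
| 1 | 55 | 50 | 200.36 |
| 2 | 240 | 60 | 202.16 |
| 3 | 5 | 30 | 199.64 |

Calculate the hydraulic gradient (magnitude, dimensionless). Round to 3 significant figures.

0.0162

Three-point gradient (reference 1): Δ to 2 = (185, 10, +1.80), Δ to 3 = (-50, -20, -0.72).
∂h/∂x = +0.009000, ∂h/∂y = +0.01350 (det = -3200).
|∇h| = √(0.009000² + 0.01350²) = 0.01622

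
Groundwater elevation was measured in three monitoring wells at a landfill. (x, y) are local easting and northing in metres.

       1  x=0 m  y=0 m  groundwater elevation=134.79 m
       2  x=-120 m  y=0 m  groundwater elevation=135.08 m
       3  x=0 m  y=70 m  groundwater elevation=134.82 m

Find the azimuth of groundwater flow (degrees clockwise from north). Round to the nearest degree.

∂h/∂x = (135.08 − 134.79) / (-120 − 0) = -0.002417
∂h/∂y = (134.82 − 134.79) / (70 − 0) = +0.0004286
Flow direction (−∇h) has components (+0.002417 E, -0.0004286 N).
Azimuth = atan2(E, N) = atan2(+0.002417, -0.0004286) = 100.1° ≈ 100°.

100°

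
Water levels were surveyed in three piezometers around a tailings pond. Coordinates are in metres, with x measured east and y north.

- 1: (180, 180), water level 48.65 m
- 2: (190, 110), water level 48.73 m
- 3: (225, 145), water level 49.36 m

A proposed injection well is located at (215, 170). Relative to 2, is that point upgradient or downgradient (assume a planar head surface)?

upgradient

With h = a·x + b·y + c and 1 as origin, the differences give:
  10·a + (-70)·b = +0.08
  45·a + (-35)·b = +0.71
Eliminate b (×(-35) and ×(-70), subtract): 2800·a = 46.900 → a = ∂h/∂x = +0.01675
Back-substitute: b = ∂h/∂y = +0.001250.
Head at (215, 170) = 48.65 + (+0.01675)·(35) + (+0.001250)·(-10) = 49.22 m.
That is higher than the 48.73 m at 2, so the point is upgradient.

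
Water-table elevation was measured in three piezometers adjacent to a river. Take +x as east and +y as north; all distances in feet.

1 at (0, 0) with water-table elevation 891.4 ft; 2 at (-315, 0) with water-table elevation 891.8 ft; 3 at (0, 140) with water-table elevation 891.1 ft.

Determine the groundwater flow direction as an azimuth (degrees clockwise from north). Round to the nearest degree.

031°

∂h/∂x = (891.8 − 891.4) / (-315 − 0) = -0.001270
∂h/∂y = (891.1 − 891.4) / (140 − 0) = -0.002143
Flow direction (−∇h) has components (+0.001270 E, +0.002143 N).
Azimuth = atan2(E, N) = atan2(+0.001270, +0.002143) = 30.7° ≈ 031°.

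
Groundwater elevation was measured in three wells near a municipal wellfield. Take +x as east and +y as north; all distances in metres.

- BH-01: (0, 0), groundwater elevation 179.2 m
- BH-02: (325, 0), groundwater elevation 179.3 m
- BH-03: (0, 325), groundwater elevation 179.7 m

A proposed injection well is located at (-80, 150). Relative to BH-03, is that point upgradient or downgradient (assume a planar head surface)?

downgradient

∂h/∂x = (179.3 − 179.2) / (325 − 0) = +0.0003077
∂h/∂y = (179.7 − 179.2) / (325 − 0) = +0.001538
Head at (-80, 150) = 179.2 + (+0.0003077)·(-80) + (+0.001538)·(150) = 179.41 m.
That is lower than the 179.7 m at BH-03, so the point is downgradient.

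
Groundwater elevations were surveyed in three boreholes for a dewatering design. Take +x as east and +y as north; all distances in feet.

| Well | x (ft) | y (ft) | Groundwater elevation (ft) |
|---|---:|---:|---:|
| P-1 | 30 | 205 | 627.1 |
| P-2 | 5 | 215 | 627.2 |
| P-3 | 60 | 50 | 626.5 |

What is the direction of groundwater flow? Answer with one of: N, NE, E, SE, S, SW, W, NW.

Differences from P-1: to P-2 (Δx, Δy, Δh) = (-25, 10, +0.1); to P-3 = (30, -155, -0.6).
Determinant of the coordinate differences = (-25)·(-155) − 30·10 = 3575.
∂h/∂x = [(+0.1)·(-155) − (-0.6)·10] / 3575 = -0.002657
∂h/∂y = [(-25)·(-0.6) − 30·(+0.1)] / 3575 = +0.003357
Flow = −∇h = (+0.002657 east, -0.003357 north), which points southeast.

SE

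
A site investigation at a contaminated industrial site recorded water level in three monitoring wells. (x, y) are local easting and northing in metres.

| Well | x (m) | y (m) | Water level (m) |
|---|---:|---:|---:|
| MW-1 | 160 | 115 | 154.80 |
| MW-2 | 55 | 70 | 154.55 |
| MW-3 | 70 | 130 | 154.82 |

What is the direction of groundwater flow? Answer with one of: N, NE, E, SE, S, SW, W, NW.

Taking MW-1 as reference: MW-2−MW-1 = (-105, -45, -0.25); MW-3−MW-1 = (-90, 15, +0.02).
Determinant of the coordinate differences = (-105)·15 − (-90)·(-45) = -5625.
∂h/∂x = [(-0.25)·15 − (+0.02)·(-45)] / -5625 = +0.0005067
∂h/∂y = [(-105)·(+0.02) − (-90)·(-0.25)] / -5625 = +0.004373
Flow = −∇h = (-0.0005067 east, -0.004373 north), which points south.

S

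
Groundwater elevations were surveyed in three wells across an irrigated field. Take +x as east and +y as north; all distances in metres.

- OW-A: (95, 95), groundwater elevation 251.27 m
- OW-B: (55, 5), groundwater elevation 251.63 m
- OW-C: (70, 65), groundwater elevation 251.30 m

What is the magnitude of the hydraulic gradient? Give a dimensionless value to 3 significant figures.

0.0107

Taking OW-A as reference: OW-B−OW-A = (-40, -90, +0.36); OW-C−OW-A = (-25, -30, +0.03).
Determinant of the coordinate differences = (-40)·(-30) − (-25)·(-90) = -1050.
∂h/∂x = [(+0.36)·(-30) − (+0.03)·(-90)] / -1050 = +0.007714
∂h/∂y = [(-40)·(+0.03) − (-25)·(+0.36)] / -1050 = -0.007429
|∇h| = √(0.007714² + -0.007429²) = 0.01071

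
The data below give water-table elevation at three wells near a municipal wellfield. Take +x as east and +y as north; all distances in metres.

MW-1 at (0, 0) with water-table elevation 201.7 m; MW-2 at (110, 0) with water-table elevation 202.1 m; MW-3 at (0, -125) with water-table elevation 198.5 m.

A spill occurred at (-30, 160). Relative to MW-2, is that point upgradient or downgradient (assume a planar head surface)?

∂h/∂x = (202.1 − 201.7) / (110 − 0) = +0.003636
∂h/∂y = (198.5 − 201.7) / (-125 − 0) = +0.02560
Head at (-30, 160) = 201.7 + (+0.003636)·(-30) + (+0.02560)·(160) = 205.69 m.
That is higher than the 202.1 m at MW-2, so the point is upgradient.

upgradient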